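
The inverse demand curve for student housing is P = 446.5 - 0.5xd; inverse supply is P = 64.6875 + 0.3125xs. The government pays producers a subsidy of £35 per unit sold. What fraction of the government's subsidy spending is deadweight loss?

DWL / government spending = 280/6669

Pre-subsidy: 446.5 - 0.5x = 64.6875 + 0.3125x gives x* = 6109/13 and P* = 2750/13.
With the subsidy, sellers receive Ps = Pb + 35 for each unit, where Pb is the price buyers pay.
On the curves, Pb = 446.5 - 0.5x and Ps = 64.6875 + 0.3125x; the wedge Ps − Pb = 35 gives 64.6875 + 0.3125x − (446.5 - 0.5x) = 35, so x' = 513.
Then Pb = 446.5 − 0.5·513 = 190 and Ps = 64.6875 + 0.3125·513 = 225.
ΔCS = ½(6109/13 + 513)(2750/13 − 190) = 1788920/169; ΔPS = ½(6109/13 + 513)(225 − 2750/13) = 1118075/169.
Government spending = 35 × 513 = 17955.
DWL = ½ × 35 × (513 − 6109/13) = 9800/13; fraction = (9800/13) / 17955 = 280/6669.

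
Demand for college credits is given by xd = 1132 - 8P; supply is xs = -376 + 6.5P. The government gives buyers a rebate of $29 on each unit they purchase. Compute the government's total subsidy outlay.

Government cost = $11716

Pre-subsidy: 1132 - 8P = -376 + 6.5P gives P* = 104, x* = 300.
With the rebate, buyers effectively pay Pb = Ps − 29, where Ps is the price sellers receive.
Demand in terms of Ps becomes xd = 1132 − 8(Ps − 29) = 1364 - 8Ps. Setting this equal to supply: 1364 - 8Ps = -376 + 6.5Ps, so Ps = 120.
Buyers pay Pb = 120 − 29 = 91; x' = -376 + 6.5·120 = 404.
Government outlay = subsidy × quantity = 29 × 404 = 11716.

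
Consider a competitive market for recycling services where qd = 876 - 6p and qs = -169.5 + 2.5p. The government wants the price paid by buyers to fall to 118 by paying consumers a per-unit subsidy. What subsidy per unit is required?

Required subsidy s = 17 per unit

At a buyer price of 118, quantity demanded is 876 − 6·118 = 168.
Sellers supply 168 only when they receive ps with -169.5 + 2.5·ps = 168, i.e. ps = 135.
s = ps − pb = 135 − 118 = 17.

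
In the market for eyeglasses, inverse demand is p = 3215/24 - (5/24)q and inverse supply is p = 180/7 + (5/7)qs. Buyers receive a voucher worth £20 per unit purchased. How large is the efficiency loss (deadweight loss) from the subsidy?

Pre-subsidy: 3215/24 - (5/24)q = 180/7 + (5/7)q gives q* = 3637/31 and p* = 3395/31.
With the rebate, buyers effectively pay pb = ps − 20, where ps is the price sellers receive.
On the curves, pb = 3215/24 - (5/24)q and ps = 180/7 + (5/7)q; the wedge ps − pb = 20 gives 180/7 + (5/7)q − (3215/24 - (5/24)q) = 20, so q' = 139.
Then pb = 3215/24 − (5/24)·139 = 105 and ps = 180/7 + (5/7)·139 = 125.
The subsidy expands output by 139 − 3637/31 = 672/31 past the efficient level; on those units the gap between marginal cost and willingness to pay runs from 0 up to 20.
DWL = ½ × 20 × 672/31 = 6720/31.

Deadweight loss = 6720/31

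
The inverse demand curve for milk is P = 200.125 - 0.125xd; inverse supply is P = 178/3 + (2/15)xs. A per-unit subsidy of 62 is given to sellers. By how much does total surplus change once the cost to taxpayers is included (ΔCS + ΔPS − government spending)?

Net change in total surplus = -7440

Pre-subsidy: 200.125 - 0.125x = 178/3 + (2/15)x gives x* = 545 and P* = 132.
With the subsidy, sellers receive Ps = Pb + 62 for each unit, where Pb is the price buyers pay.
On the curves, Pb = 200.125 - 0.125x and Ps = 178/3 + (2/15)x; the wedge Ps − Pb = 62 gives 178/3 + (2/15)x − (200.125 - 0.125x) = 62, so x' = 785.
Then Pb = 200.125 − 0.125·785 = 102 and Ps = 178/3 + (2/15)·785 = 164.
ΔCS = ½(545 + 785)(132 − 102) = 19950; ΔPS = ½(545 + 785)(164 − 132) = 21280.
Government spending = 62 × 785 = 48670.
Net change = 19950 + 21280 − 48670 = -7440. The loss equals the DWL triangle ½·62·240.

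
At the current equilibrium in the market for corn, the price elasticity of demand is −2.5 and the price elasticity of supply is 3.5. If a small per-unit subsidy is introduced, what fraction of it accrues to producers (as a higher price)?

For a small subsidy around the equilibrium, the benefit split depends on the relative slopes, which at a point are proportional to the elasticities.
Buyer share = εs/(εs + |εd|) = 3.5/(3.5 + 2.5) = 7/12; seller share = |εd|/(εs + |εd|) = 5/12.
So producers capture 5/12 of the subsidy.

Producer share = 5/12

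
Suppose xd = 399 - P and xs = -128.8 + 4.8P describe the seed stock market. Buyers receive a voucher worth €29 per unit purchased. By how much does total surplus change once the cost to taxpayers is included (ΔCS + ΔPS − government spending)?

Net change in total surplus = -€348

Pre-subsidy: 399 - P = -128.8 + 4.8P gives P* = 91, x* = 308.
With the rebate, buyers effectively pay Pb = Ps − 29, where Ps is the price sellers receive.
Demand in terms of Ps becomes xd = 399 − 1(Ps − 29) = 428 - Ps. Setting this equal to supply: 428 - Ps = -128.8 + 4.8Ps, so Ps = 96.
Buyers pay Pb = 96 − 29 = 67; x' = -128.8 + 4.8·96 = 332.
ΔCS = ½(308 + 332)(91 − 67) = 7680; ΔPS = ½(308 + 332)(96 − 91) = 1600.
Government spending = 29 × 332 = 9628.
Net change = 7680 + 1600 − 9628 = -348. The loss equals the DWL triangle ½·29·24.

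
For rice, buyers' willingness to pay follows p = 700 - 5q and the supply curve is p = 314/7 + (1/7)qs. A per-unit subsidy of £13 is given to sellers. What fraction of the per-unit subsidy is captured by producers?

Producer share = 1/36

Pre-subsidy: 700 - 5q = 314/7 + (1/7)q gives q* = 2293/18 and p* = 1135/18.
With the subsidy, sellers receive ps = pb + 13 for each unit, where pb is the price buyers pay.
On the curves, pb = 700 - 5q and ps = 314/7 + (1/7)q; the wedge ps − pb = 13 gives 314/7 + (1/7)q − (700 - 5q) = 13, so q' = 1559/12.
Then pb = 700 − 5·(1559/12) = 605/12 and ps = 314/7 + (1/7)·(1559/12) = 761/12.
Buyers' price falls by p* − pb = 1135/18 − 605/12 = 455/36; sellers' price rises by ps − p* = 761/12 − 1135/18 = 13/36.
So producers capture (13/36)/13 = 1/36 of each unit of subsidy.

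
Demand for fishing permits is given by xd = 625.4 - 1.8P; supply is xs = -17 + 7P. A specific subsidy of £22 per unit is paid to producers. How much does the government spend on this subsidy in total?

Pre-subsidy: 625.4 - 1.8P = -17 + 7P gives P* = 73, x* = 494.
With the subsidy, sellers receive Ps = Pb + 22 for each unit, where Pb is the price buyers pay.
Supply in terms of Pb becomes xs = -17 + 7(Pb + 22) = 137 + 7Pb. Setting this equal to demand: 625.4 - 1.8Pb = 137 + 7Pb, so Pb = 55.5.
Sellers receive Ps = 55.5 + 22 = 77.5; x' = 625.4 − 1.8·55.5 = 525.5.
Government outlay = subsidy × quantity = 22 × 525.5 = 11561.

Government cost = £11561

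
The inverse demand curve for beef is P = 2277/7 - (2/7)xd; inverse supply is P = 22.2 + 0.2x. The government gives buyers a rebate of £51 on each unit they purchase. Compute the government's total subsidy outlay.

Government cost = £37179

Pre-subsidy: 2277/7 - (2/7)x = 22.2 + 0.2x gives x* = 624 and P* = 147.
With the rebate, buyers effectively pay Pb = Ps − 51, where Ps is the price sellers receive.
On the curves, Pb = 2277/7 - (2/7)x and Ps = 22.2 + 0.2x; the wedge Ps − Pb = 51 gives 22.2 + 0.2x − (2277/7 - (2/7)x) = 51, so x' = 729.
Then Pb = 2277/7 − (2/7)·729 = 117 and Ps = 22.2 + 0.2·729 = 168.
Government outlay = subsidy × quantity = 51 × 729 = 37179.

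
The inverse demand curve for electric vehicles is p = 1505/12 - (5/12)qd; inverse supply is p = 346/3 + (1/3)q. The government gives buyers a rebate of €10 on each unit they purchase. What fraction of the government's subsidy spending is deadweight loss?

Pre-subsidy: 1505/12 - (5/12)q = 346/3 + (1/3)q gives q* = 121/9 and p* = 3235/27.
With the rebate, buyers effectively pay pb = ps − 10, where ps is the price sellers receive.
On the curves, pb = 1505/12 - (5/12)q and ps = 346/3 + (1/3)q; the wedge ps − pb = 10 gives 346/3 + (1/3)q − (1505/12 - (5/12)q) = 10, so q' = 241/9.
Then pb = 1505/12 − (5/12)·(241/9) = 3085/27 and ps = 346/3 + (1/3)·(241/9) = 3355/27.
ΔCS = ½(121/9 + 241/9)(3235/27 − 3085/27) = 9050/81; ΔPS = ½(121/9 + 241/9)(3355/27 − 3235/27) = 7240/81.
Government spending = 10 × 241/9 = 2410/9.
DWL = ½ × 10 × (241/9 − 121/9) = 200/3; fraction = (200/3) / (2410/9) = 60/241.

DWL / government spending = 60/241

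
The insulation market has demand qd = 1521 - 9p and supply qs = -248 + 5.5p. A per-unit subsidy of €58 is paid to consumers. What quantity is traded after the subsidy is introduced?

Pre-subsidy: 1521 - 9p = -248 + 5.5p gives p* = 122, q* = 423.
With the rebate, buyers effectively pay pb = ps − 58, where ps is the price sellers receive.
Demand in terms of ps becomes qd = 1521 − 9(ps − 58) = 2043 - 9ps. Setting this equal to supply: 2043 - 9ps = -248 + 5.5ps, so ps = 158.
Buyers pay pb = 158 − 58 = 100; q' = -248 + 5.5·158 = 621.

q' = 621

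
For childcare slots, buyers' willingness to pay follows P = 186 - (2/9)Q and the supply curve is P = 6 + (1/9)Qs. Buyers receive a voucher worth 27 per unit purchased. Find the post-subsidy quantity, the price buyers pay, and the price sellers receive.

Q' = 621; buyers pay 48; sellers receive 75

Pre-subsidy: 186 - (2/9)Q = 6 + (1/9)Q gives Q* = 540 and P* = 66.
With the rebate, buyers effectively pay Pb = Ps − 27, where Ps is the price sellers receive.
On the curves, Pb = 186 - (2/9)Q and Ps = 6 + (1/9)Q; the wedge Ps − Pb = 27 gives 6 + (1/9)Q − (186 - (2/9)Q) = 27, so Q' = 621.
Then Pb = 186 − (2/9)·621 = 48 and Ps = 6 + (1/9)·621 = 75.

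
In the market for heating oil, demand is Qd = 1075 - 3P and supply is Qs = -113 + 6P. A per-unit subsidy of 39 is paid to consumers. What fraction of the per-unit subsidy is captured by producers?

Producer share = 1/3

Pre-subsidy: 1075 - 3P = -113 + 6P gives P* = 132, Q* = 679.
With the rebate, buyers effectively pay Pb = Ps − 39, where Ps is the price sellers receive.
Demand in terms of Ps becomes Qd = 1075 − 3(Ps − 39) = 1192 - 3Ps. Setting this equal to supply: 1192 - 3Ps = -113 + 6Ps, so Ps = 145.
Buyers pay Pb = 145 − 39 = 106; Q' = -113 + 6·145 = 757.
Buyers' price falls by P* − Pb = 132 − 106 = 26; sellers' price rises by Ps − P* = 145 − 132 = 13.
So producers capture 13/39 = 1/3 of each unit of subsidy.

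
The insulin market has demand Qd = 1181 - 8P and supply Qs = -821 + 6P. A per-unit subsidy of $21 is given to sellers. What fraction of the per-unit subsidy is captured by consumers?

Consumer share = 3/7

Pre-subsidy: 1181 - 8P = -821 + 6P gives P* = 143, Q* = 37.
With the subsidy, sellers receive Ps = Pb + 21 for each unit, where Pb is the price buyers pay.
Supply in terms of Pb becomes Qs = -821 + 6(Pb + 21) = -695 + 6Pb. Setting this equal to demand: 1181 - 8Pb = -695 + 6Pb, so Pb = 134.
Sellers receive Ps = 134 + 21 = 155; Q' = 1181 − 8·134 = 109.
Buyers' price falls by P* − Pb = 143 − 134 = 9; sellers' price rises by Ps − P* = 155 − 143 = 12.
So consumers capture 9/21 = 3/7 of each unit of subsidy.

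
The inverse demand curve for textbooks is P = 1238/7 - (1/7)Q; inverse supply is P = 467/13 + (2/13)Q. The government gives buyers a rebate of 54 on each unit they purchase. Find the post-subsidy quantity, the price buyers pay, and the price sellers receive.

Q' = 657; buyers pay 83; sellers receive 137

Pre-subsidy: 1238/7 - (1/7)Q = 467/13 + (2/13)Q gives Q* = 475 and P* = 109.
With the rebate, buyers effectively pay Pb = Ps − 54, where Ps is the price sellers receive.
On the curves, Pb = 1238/7 - (1/7)Q and Ps = 467/13 + (2/13)Q; the wedge Ps − Pb = 54 gives 467/13 + (2/13)Q − (1238/7 - (1/7)Q) = 54, so Q' = 657.
Then Pb = 1238/7 − (1/7)·657 = 83 and Ps = 467/13 + (2/13)·657 = 137.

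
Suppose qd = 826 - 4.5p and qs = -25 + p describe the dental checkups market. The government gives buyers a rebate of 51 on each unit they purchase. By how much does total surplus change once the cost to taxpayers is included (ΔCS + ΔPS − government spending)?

Pre-subsidy: 826 - 4.5p = -25 + p gives p* = 1702/11, q* = 1427/11.
With the rebate, buyers effectively pay pb = ps − 51, where ps is the price sellers receive.
Demand in terms of ps becomes qd = 826 − 4.5(ps − 51) = 1055.5 - 4.5ps. Setting this equal to supply: 1055.5 - 4.5ps = -25 + ps, so ps = 2161/11.
Buyers pay pb = 2161/11 − 51 = 1600/11; q' = -25 + 1·(2161/11) = 1886/11.
ΔCS = ½(1427/11 + 1886/11)(1702/11 − 1600/11) = 168963/121; ΔPS = ½(1427/11 + 1886/11)(2161/11 − 1702/11) = 1520667/242.
Government spending = 51 × 1886/11 = 96186/11.
Net change = 168963/121 + 1520667/242 − 96186/11 = -23409/22. The loss equals the DWL triangle ½·51·459/11.

Net change in total surplus = -23409/22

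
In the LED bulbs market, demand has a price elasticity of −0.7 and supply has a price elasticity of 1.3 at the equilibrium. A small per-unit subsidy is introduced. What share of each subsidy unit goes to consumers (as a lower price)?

For a small subsidy around the equilibrium, the benefit split depends on the relative slopes, which at a point are proportional to the elasticities.
Buyer share = εs/(εs + |εd|) = 1.3/(1.3 + 0.7) = 0.65; seller share = |εd|/(εs + |εd|) = 0.35.

Consumer share = 0.65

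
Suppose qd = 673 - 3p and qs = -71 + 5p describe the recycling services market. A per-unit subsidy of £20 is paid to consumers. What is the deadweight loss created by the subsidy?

Deadweight loss = £375

Pre-subsidy: 673 - 3p = -71 + 5p gives p* = 93, q* = 394.
With the rebate, buyers effectively pay pb = ps − 20, where ps is the price sellers receive.
Demand in terms of ps becomes qd = 673 − 3(ps − 20) = 733 - 3ps. Setting this equal to supply: 733 - 3ps = -71 + 5ps, so ps = 100.5.
Buyers pay pb = 100.5 − 20 = 80.5; q' = -71 + 5·100.5 = 431.5.
The subsidy expands output by 431.5 − 394 = 37.5 past the efficient level; on those units the gap between marginal cost and willingness to pay runs from 0 up to 20.
DWL = ½ × 20 × 37.5 = 375.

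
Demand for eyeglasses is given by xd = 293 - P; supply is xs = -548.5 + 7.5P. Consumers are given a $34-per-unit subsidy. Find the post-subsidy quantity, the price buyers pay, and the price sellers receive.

x' = 224; buyers pay $69; sellers receive $103

Pre-subsidy: 293 - P = -548.5 + 7.5P gives P* = 99, x* = 194.
With the rebate, buyers effectively pay Pb = Ps − 34, where Ps is the price sellers receive.
Demand in terms of Ps becomes xd = 293 − 1(Ps − 34) = 327 - Ps. Setting this equal to supply: 327 - Ps = -548.5 + 7.5Ps, so Ps = 103.
Buyers pay Pb = 103 − 34 = 69; x' = -548.5 + 7.5·103 = 224.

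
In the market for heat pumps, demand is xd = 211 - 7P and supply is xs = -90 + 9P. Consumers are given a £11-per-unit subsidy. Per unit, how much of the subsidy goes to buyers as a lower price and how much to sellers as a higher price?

Buyers gain £6.1875 per unit; sellers gain £4.8125 per unit

Pre-subsidy: 211 - 7P = -90 + 9P gives P* = 18.8125, x* = 79.3125.
With the rebate, buyers effectively pay Pb = Ps − 11, where Ps is the price sellers receive.
Demand in terms of Ps becomes xd = 211 − 7(Ps − 11) = 288 - 7Ps. Setting this equal to supply: 288 - 7Ps = -90 + 9Ps, so Ps = 23.625.
Buyers pay Pb = 23.625 − 11 = 12.625; x' = -90 + 9·23.625 = 122.625.
Buyers' price falls by P* − Pb = 18.8125 − 12.625 = 6.1875; sellers' price rises by Ps − P* = 23.625 − 18.8125 = 4.8125.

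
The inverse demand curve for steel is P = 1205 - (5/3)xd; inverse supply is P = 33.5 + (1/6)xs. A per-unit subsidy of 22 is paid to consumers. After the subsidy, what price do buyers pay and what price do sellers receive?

Pre-subsidy: 1205 - (5/3)x = 33.5 + (1/6)x gives x* = 639 and P* = 140.
With the rebate, buyers effectively pay Pb = Ps − 22, where Ps is the price sellers receive.
On the curves, Pb = 1205 - (5/3)x and Ps = 33.5 + (1/6)x; the wedge Ps − Pb = 22 gives 33.5 + (1/6)x − (1205 - (5/3)x) = 22, so x' = 651.
Then Pb = 1205 − (5/3)·651 = 120 and Ps = 33.5 + (1/6)·651 = 142.

Buyers pay 120; sellers receive 142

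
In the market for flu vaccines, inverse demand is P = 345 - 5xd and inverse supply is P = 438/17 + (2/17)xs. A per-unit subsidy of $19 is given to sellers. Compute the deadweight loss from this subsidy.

Pre-subsidy: 345 - 5x = 438/17 + (2/17)x gives x* = 1809/29 and P* = 960/29.
With the subsidy, sellers receive Ps = Pb + 19 for each unit, where Pb is the price buyers pay.
On the curves, Pb = 345 - 5x and Ps = 438/17 + (2/17)x; the wedge Ps − Pb = 19 gives 438/17 + (2/17)x − (345 - 5x) = 19, so x' = 5750/87.
Then Pb = 345 − 5·(5750/87) = 1265/87 and Ps = 438/17 + (2/17)·(5750/87) = 2918/87.
The subsidy expands output by 5750/87 − 1809/29 = 323/87 past the efficient level; on those units the gap between marginal cost and willingness to pay runs from 0 up to 19.
DWL = ½ × 19 × 323/87 = 6137/174.

Deadweight loss = 6137/174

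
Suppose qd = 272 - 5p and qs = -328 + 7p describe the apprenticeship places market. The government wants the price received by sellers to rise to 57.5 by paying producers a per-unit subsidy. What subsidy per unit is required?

At a seller price of 57.5, quantity supplied is -328 + 7·57.5 = 74.5.
Buyers absorb 74.5 only when they pay pb with 272 − 5·pb = 74.5, i.e. pb = 39.5.
s = ps − pb = 57.5 − 39.5 = 18.

Required subsidy s = 18 per unit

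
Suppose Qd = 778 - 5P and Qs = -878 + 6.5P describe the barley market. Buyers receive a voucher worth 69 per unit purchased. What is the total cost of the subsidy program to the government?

Government cost = 17457

Pre-subsidy: 778 - 5P = -878 + 6.5P gives P* = 144, Q* = 58.
With the rebate, buyers effectively pay Pb = Ps − 69, where Ps is the price sellers receive.
Demand in terms of Ps becomes Qd = 778 − 5(Ps − 69) = 1123 - 5Ps. Setting this equal to supply: 1123 - 5Ps = -878 + 6.5Ps, so Ps = 174.
Buyers pay Pb = 174 − 69 = 105; Q' = -878 + 6.5·174 = 253.
Government outlay = subsidy × quantity = 69 × 253 = 17457.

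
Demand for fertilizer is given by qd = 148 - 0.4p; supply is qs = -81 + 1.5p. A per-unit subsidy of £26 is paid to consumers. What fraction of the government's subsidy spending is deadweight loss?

Pre-subsidy: 148 - 0.4p = -81 + 1.5p gives p* = 2290/19, q* = 1896/19.
With the rebate, buyers effectively pay pb = ps − 26, where ps is the price sellers receive.
Demand in terms of ps becomes qd = 148 − 0.4(ps − 26) = 158.4 - 0.4ps. Setting this equal to supply: 158.4 - 0.4ps = -81 + 1.5ps, so ps = 126.
Buyers pay pb = 126 − 26 = 100; q' = -81 + 1.5·126 = 108.
ΔCS = ½(1896/19 + 108)(2290/19 − 100) = 769860/361; ΔPS = ½(1896/19 + 108)(126 − 2290/19) = 205296/361.
Government spending = 26 × 108 = 2808.
DWL = ½ × 26 × (108 − 1896/19) = 2028/19; fraction = (2028/19) / 2808 = 13/342.

DWL / government spending = 13/342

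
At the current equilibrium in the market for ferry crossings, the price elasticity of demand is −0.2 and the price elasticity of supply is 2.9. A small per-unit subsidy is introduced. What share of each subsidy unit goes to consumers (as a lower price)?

For a small subsidy around the equilibrium, the benefit split depends on the relative slopes, which at a point are proportional to the elasticities.
Buyer share = εs/(εs + |εd|) = 2.9/(2.9 + 0.2) = 29/31; seller share = |εd|/(εs + |εd|) = 2/31.

Consumer share = 29/31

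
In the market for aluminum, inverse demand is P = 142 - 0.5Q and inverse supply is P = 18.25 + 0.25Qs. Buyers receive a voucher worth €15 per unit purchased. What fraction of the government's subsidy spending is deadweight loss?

Pre-subsidy: 142 - 0.5Q = 18.25 + 0.25Q gives Q* = 165 and P* = 59.5.
With the rebate, buyers effectively pay Pb = Ps − 15, where Ps is the price sellers receive.
On the curves, Pb = 142 - 0.5Q and Ps = 18.25 + 0.25Q; the wedge Ps − Pb = 15 gives 18.25 + 0.25Q − (142 - 0.5Q) = 15, so Q' = 185.
Then Pb = 142 − 0.5·185 = 49.5 and Ps = 18.25 + 0.25·185 = 64.5.
ΔCS = ½(165 + 185)(59.5 − 49.5) = 1750; ΔPS = ½(165 + 185)(64.5 − 59.5) = 875.
Government spending = 15 × 185 = 2775.
DWL = ½ × 15 × (185 − 165) = 150; fraction = 150 / 2775 = 2/37.

DWL / government spending = 2/37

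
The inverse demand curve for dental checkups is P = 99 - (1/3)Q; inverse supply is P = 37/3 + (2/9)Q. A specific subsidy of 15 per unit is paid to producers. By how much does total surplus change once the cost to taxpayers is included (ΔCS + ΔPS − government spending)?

Net change in total surplus = -202.5

Pre-subsidy: 99 - (1/3)Q = 37/3 + (2/9)Q gives Q* = 156 and P* = 47.
With the subsidy, sellers receive Ps = Pb + 15 for each unit, where Pb is the price buyers pay.
On the curves, Pb = 99 - (1/3)Q and Ps = 37/3 + (2/9)Q; the wedge Ps − Pb = 15 gives 37/3 + (2/9)Q − (99 - (1/3)Q) = 15, so Q' = 183.
Then Pb = 99 − (1/3)·183 = 38 and Ps = 37/3 + (2/9)·183 = 53.
ΔCS = ½(156 + 183)(47 − 38) = 1525.5; ΔPS = ½(156 + 183)(53 − 47) = 1017.
Government spending = 15 × 183 = 2745.
Net change = 1525.5 + 1017 − 2745 = -202.5. The loss equals the DWL triangle ½·15·27.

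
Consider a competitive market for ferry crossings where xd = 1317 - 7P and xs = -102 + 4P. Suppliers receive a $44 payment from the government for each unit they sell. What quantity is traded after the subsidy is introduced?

Pre-subsidy: 1317 - 7P = -102 + 4P gives P* = 129, x* = 414.
With the subsidy, sellers receive Ps = Pb + 44 for each unit, where Pb is the price buyers pay.
Supply in terms of Pb becomes xs = -102 + 4(Pb + 44) = 74 + 4Pb. Setting this equal to demand: 1317 - 7Pb = 74 + 4Pb, so Pb = 113.
Sellers receive Ps = 113 + 44 = 157; x' = 1317 − 7·113 = 526.

x' = 526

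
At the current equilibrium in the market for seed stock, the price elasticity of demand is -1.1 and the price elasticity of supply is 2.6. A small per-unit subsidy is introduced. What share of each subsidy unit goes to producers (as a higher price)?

For a small subsidy around the equilibrium, the benefit split depends on the relative slopes, which at a point are proportional to the elasticities.
Buyer share = εs/(εs + |εd|) = 2.6/(2.6 + 1.1) = 26/37; seller share = |εd|/(εs + |εd|) = 11/37.
So producers capture 11/37 of the subsidy.

Producer share = 11/37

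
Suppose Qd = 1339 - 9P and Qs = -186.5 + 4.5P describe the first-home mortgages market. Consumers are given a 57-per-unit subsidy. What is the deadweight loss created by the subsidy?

Deadweight loss = 4873.5

Pre-subsidy: 1339 - 9P = -186.5 + 4.5P gives P* = 113, Q* = 322.
With the rebate, buyers effectively pay Pb = Ps − 57, where Ps is the price sellers receive.
Demand in terms of Ps becomes Qd = 1339 − 9(Ps − 57) = 1852 - 9Ps. Setting this equal to supply: 1852 - 9Ps = -186.5 + 4.5Ps, so Ps = 151.
Buyers pay Pb = 151 − 57 = 94; Q' = -186.5 + 4.5·151 = 493.
The subsidy expands output by 493 − 322 = 171 past the efficient level; on those units the gap between marginal cost and willingness to pay runs from 0 up to 57.
DWL = ½ × 57 × 171 = 4873.5.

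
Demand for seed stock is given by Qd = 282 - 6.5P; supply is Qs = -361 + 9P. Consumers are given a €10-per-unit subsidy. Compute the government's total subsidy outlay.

Pre-subsidy: 282 - 6.5P = -361 + 9P gives P* = 1286/31, Q* = 383/31.
With the rebate, buyers effectively pay Pb = Ps − 10, where Ps is the price sellers receive.
Demand in terms of Ps becomes Qd = 282 − 6.5(Ps − 10) = 347 - 6.5Ps. Setting this equal to supply: 347 - 6.5Ps = -361 + 9Ps, so Ps = 1416/31.
Buyers pay Pb = 1416/31 − 10 = 1106/31; Q' = -361 + 9·(1416/31) = 1553/31.
Government outlay = subsidy × quantity = 10 × 1553/31 = 15530/31.

Government cost = 15530/31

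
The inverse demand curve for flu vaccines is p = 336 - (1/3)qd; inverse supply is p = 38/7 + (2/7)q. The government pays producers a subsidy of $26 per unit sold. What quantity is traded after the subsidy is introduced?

Pre-subsidy: 336 - (1/3)q = 38/7 + (2/7)q gives q* = 534 and p* = 158.
With the subsidy, sellers receive ps = pb + 26 for each unit, where pb is the price buyers pay.
On the curves, pb = 336 - (1/3)q and ps = 38/7 + (2/7)q; the wedge ps − pb = 26 gives 38/7 + (2/7)q − (336 - (1/3)q) = 26, so q' = 576.
Then pb = 336 − (1/3)·576 = 144 and ps = 38/7 + (2/7)·576 = 170.

q' = 576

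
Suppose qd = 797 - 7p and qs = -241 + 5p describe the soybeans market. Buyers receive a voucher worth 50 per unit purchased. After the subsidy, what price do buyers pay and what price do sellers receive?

Pre-subsidy: 797 - 7p = -241 + 5p gives p* = 86.5, q* = 191.5.
With the rebate, buyers effectively pay pb = ps − 50, where ps is the price sellers receive.
Demand in terms of ps becomes qd = 797 − 7(ps − 50) = 1147 - 7ps. Setting this equal to supply: 1147 - 7ps = -241 + 5ps, so ps = 347/3.
Buyers pay pb = 347/3 − 50 = 197/3; q' = -241 + 5·(347/3) = 1012/3.

Buyers pay 197/3; sellers receive 347/3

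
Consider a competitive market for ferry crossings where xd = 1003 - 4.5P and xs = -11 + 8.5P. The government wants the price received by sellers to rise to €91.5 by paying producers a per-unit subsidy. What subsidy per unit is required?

At a seller price of 91.5, quantity supplied is -11 + 8.5·91.5 = 766.75.
Buyers absorb 766.75 only when they pay Pb with 1003 − 4.5·Pb = 766.75, i.e. Pb = 52.5.
s = Ps − Pb = 91.5 − 52.5 = 39.

Required subsidy s = €39 per unit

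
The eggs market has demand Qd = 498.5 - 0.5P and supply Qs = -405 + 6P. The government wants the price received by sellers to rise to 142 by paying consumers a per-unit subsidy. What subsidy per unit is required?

At a seller price of 142, quantity supplied is -405 + 6·142 = 447.
Buyers absorb 447 only when they pay Pb with 498.5 − 0.5·Pb = 447, i.e. Pb = 103.
s = Ps − Pb = 142 − 103 = 39.

Required subsidy s = 39 per unit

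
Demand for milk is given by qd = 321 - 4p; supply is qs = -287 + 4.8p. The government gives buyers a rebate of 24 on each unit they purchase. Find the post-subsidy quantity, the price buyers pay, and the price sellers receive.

q' = 97; buyers pay 56; sellers receive 80

Pre-subsidy: 321 - 4p = -287 + 4.8p gives p* = 760/11, q* = 491/11.
With the rebate, buyers effectively pay pb = ps − 24, where ps is the price sellers receive.
Demand in terms of ps becomes qd = 321 − 4(ps − 24) = 417 - 4ps. Setting this equal to supply: 417 - 4ps = -287 + 4.8ps, so ps = 80.
Buyers pay pb = 80 − 24 = 56; q' = -287 + 4.8·80 = 97.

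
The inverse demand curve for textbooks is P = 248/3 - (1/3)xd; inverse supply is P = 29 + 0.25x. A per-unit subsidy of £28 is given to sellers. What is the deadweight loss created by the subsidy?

Deadweight loss = £672

Pre-subsidy: 248/3 - (1/3)x = 29 + 0.25x gives x* = 92 and P* = 52.
With the subsidy, sellers receive Ps = Pb + 28 for each unit, where Pb is the price buyers pay.
On the curves, Pb = 248/3 - (1/3)x and Ps = 29 + 0.25x; the wedge Ps − Pb = 28 gives 29 + 0.25x − (248/3 - (1/3)x) = 28, so x' = 140.
Then Pb = 248/3 − (1/3)·140 = 36 and Ps = 29 + 0.25·140 = 64.
The subsidy expands output by 140 − 92 = 48 past the efficient level; on those units the gap between marginal cost and willingness to pay runs from 0 up to 28.
DWL = ½ × 28 × 48 = 672.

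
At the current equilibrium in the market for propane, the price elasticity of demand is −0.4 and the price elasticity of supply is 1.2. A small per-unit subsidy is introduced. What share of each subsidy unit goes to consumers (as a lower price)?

Consumer share = 0.75

For a small subsidy around the equilibrium, the benefit split depends on the relative slopes, which at a point are proportional to the elasticities.
Buyer share = εs/(εs + |εd|) = 1.2/(1.2 + 0.4) = 0.75; seller share = |εd|/(εs + |εd|) = 0.25.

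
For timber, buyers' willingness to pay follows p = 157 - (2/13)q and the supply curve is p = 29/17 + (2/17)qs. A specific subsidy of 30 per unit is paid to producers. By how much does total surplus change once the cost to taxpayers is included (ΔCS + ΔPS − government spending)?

Net change in total surplus = -1657.5

Pre-subsidy: 157 - (2/13)q = 29/17 + (2/17)q gives q* = 572 and p* = 69.
With the subsidy, sellers receive ps = pb + 30 for each unit, where pb is the price buyers pay.
On the curves, pb = 157 - (2/13)q and ps = 29/17 + (2/17)q; the wedge ps − pb = 30 gives 29/17 + (2/17)q − (157 - (2/13)q) = 30, so q' = 682.5.
Then pb = 157 − (2/13)·682.5 = 52 and ps = 29/17 + (2/17)·682.5 = 82.
ΔCS = ½(572 + 682.5)(69 − 52) = 10663.25; ΔPS = ½(572 + 682.5)(82 − 69) = 8154.25.
Government spending = 30 × 682.5 = 20475.
Net change = 10663.25 + 8154.25 − 20475 = -1657.5. The loss equals the DWL triangle ½·30·110.5.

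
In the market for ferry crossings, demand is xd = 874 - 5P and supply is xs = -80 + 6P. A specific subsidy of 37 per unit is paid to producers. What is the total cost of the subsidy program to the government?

Pre-subsidy: 874 - 5P = -80 + 6P gives P* = 954/11, x* = 4844/11.
With the subsidy, sellers receive Ps = Pb + 37 for each unit, where Pb is the price buyers pay.
Supply in terms of Pb becomes xs = -80 + 6(Pb + 37) = 142 + 6Pb. Setting this equal to demand: 874 - 5Pb = 142 + 6Pb, so Pb = 732/11.
Sellers receive Ps = 732/11 + 37 = 1139/11; x' = 874 − 5·(732/11) = 5954/11.
Government outlay = subsidy × quantity = 37 × 5954/11 = 220298/11.

Government cost = 220298/11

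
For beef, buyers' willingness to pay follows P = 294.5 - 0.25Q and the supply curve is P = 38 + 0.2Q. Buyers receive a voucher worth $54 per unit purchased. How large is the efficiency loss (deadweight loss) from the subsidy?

Pre-subsidy: 294.5 - 0.25Q = 38 + 0.2Q gives Q* = 570 and P* = 152.
With the rebate, buyers effectively pay Pb = Ps − 54, where Ps is the price sellers receive.
On the curves, Pb = 294.5 - 0.25Q and Ps = 38 + 0.2Q; the wedge Ps − Pb = 54 gives 38 + 0.2Q − (294.5 - 0.25Q) = 54, so Q' = 690.
Then Pb = 294.5 − 0.25·690 = 122 and Ps = 38 + 0.2·690 = 176.
The subsidy expands output by 690 − 570 = 120 past the efficient level; on those units the gap between marginal cost and willingness to pay runs from 0 up to 54.
DWL = ½ × 54 × 120 = 3240.

Deadweight loss = $3240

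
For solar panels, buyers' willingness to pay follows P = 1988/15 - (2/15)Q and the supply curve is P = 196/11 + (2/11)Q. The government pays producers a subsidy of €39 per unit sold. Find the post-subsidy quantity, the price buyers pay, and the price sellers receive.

Q' = 487.75; buyers pay €67.5; sellers receive €106.5

Pre-subsidy: 1988/15 - (2/15)Q = 196/11 + (2/11)Q gives Q* = 364 and P* = 84.
With the subsidy, sellers receive Ps = Pb + 39 for each unit, where Pb is the price buyers pay.
On the curves, Pb = 1988/15 - (2/15)Q and Ps = 196/11 + (2/11)Q; the wedge Ps − Pb = 39 gives 196/11 + (2/11)Q − (1988/15 - (2/15)Q) = 39, so Q' = 487.75.
Then Pb = 1988/15 − (2/15)·487.75 = 67.5 and Ps = 196/11 + (2/11)·487.75 = 106.5.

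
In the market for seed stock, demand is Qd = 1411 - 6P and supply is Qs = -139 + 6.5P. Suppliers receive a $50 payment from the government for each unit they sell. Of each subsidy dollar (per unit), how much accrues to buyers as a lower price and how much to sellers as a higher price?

Buyers gain $26 per unit; sellers gain $24 per unit

Pre-subsidy: 1411 - 6P = -139 + 6.5P gives P* = 124, Q* = 667.
With the subsidy, sellers receive Ps = Pb + 50 for each unit, where Pb is the price buyers pay.
Supply in terms of Pb becomes Qs = -139 + 6.5(Pb + 50) = 186 + 6.5Pb. Setting this equal to demand: 1411 - 6Pb = 186 + 6.5Pb, so Pb = 98.
Sellers receive Ps = 98 + 50 = 148; Q' = 1411 − 6·98 = 823.
Buyers' price falls by P* − Pb = 124 − 98 = 26; sellers' price rises by Ps − P* = 148 − 124 = 24.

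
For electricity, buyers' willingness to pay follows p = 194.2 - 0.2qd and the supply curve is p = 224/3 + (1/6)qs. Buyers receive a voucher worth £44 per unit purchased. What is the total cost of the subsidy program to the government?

Pre-subsidy: 194.2 - 0.2q = 224/3 + (1/6)q gives q* = 326 and p* = 129.
With the rebate, buyers effectively pay pb = ps − 44, where ps is the price sellers receive.
On the curves, pb = 194.2 - 0.2q and ps = 224/3 + (1/6)q; the wedge ps − pb = 44 gives 224/3 + (1/6)q − (194.2 - 0.2q) = 44, so q' = 446.
Then pb = 194.2 − 0.2·446 = 105 and ps = 224/3 + (1/6)·446 = 149.
Government outlay = subsidy × quantity = 44 × 446 = 19624.

Government cost = £19624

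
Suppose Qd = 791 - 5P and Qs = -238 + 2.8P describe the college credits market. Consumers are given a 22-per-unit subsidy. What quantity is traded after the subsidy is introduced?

Pre-subsidy: 791 - 5P = -238 + 2.8P gives P* = 1715/13, Q* = 1708/13.
With the rebate, buyers effectively pay Pb = Ps − 22, where Ps is the price sellers receive.
Demand in terms of Ps becomes Qd = 791 − 5(Ps − 22) = 901 - 5Ps. Setting this equal to supply: 901 - 5Ps = -238 + 2.8Ps, so Ps = 5695/39.
Buyers pay Pb = 5695/39 − 22 = 4837/39; Q' = -238 + 2.8·(5695/39) = 6664/39.

Q' = 6664/39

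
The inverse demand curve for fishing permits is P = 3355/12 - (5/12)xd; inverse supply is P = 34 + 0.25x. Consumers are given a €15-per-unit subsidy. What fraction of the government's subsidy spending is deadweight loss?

DWL / government spending = 90/3127

Pre-subsidy: 3355/12 - (5/12)x = 34 + 0.25x gives x* = 368.375 and P* = 126.09375.
With the rebate, buyers effectively pay Pb = Ps − 15, where Ps is the price sellers receive.
On the curves, Pb = 3355/12 - (5/12)x and Ps = 34 + 0.25x; the wedge Ps − Pb = 15 gives 34 + 0.25x − (3355/12 - (5/12)x) = 15, so x' = 390.875.
Then Pb = 3355/12 − (5/12)·390.875 = 116.71875 and Ps = 34 + 0.25·390.875 = 131.71875.
ΔCS = ½(368.375 + 390.875)(126.09375 − 116.71875) = 3558.984375; ΔPS = ½(368.375 + 390.875)(131.71875 − 126.09375) = 2135.390625.
Government spending = 15 × 390.875 = 5863.125.
DWL = ½ × 15 × (390.875 − 368.375) = 168.75; fraction = 168.75 / 5863.125 = 90/3127.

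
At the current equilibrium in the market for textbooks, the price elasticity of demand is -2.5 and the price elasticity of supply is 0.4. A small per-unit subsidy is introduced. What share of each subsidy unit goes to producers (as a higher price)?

For a small subsidy around the equilibrium, the benefit split depends on the relative slopes, which at a point are proportional to the elasticities.
Buyer share = εs/(εs + |εd|) = 0.4/(0.4 + 2.5) = 4/29; seller share = |εd|/(εs + |εd|) = 25/29.
So producers capture 25/29 of the subsidy.

Producer share = 25/29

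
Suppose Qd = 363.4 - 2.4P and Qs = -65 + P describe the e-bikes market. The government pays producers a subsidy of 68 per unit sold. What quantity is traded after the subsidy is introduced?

Pre-subsidy: 363.4 - 2.4P = -65 + P gives P* = 126, Q* = 61.
With the subsidy, sellers receive Ps = Pb + 68 for each unit, where Pb is the price buyers pay.
Supply in terms of Pb becomes Qs = -65 + 1(Pb + 68) = 3 + Pb. Setting this equal to demand: 363.4 - 2.4Pb = 3 + Pb, so Pb = 106.
Sellers receive Ps = 106 + 68 = 174; Q' = 363.4 − 2.4·106 = 109.

Q' = 109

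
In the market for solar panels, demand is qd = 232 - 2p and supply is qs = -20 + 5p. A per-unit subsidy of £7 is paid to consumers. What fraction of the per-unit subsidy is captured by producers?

Producer share = 2/7

Pre-subsidy: 232 - 2p = -20 + 5p gives p* = 36, q* = 160.
With the rebate, buyers effectively pay pb = ps − 7, where ps is the price sellers receive.
Demand in terms of ps becomes qd = 232 − 2(ps − 7) = 246 - 2ps. Setting this equal to supply: 246 - 2ps = -20 + 5ps, so ps = 38.
Buyers pay pb = 38 − 7 = 31; q' = -20 + 5·38 = 170.
Buyers' price falls by p* − pb = 36 − 31 = 5; sellers' price rises by ps − p* = 38 − 36 = 2.
So producers capture 2/7 = 2/7 of each unit of subsidy.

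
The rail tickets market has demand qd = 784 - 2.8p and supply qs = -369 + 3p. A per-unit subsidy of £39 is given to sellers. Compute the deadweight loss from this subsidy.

Pre-subsidy: 784 - 2.8p = -369 + 3p gives p* = 5765/29, q* = 6594/29.
With the subsidy, sellers receive ps = pb + 39 for each unit, where pb is the price buyers pay.
Supply in terms of pb becomes qs = -369 + 3(pb + 39) = -252 + 3pb. Setting this equal to demand: 784 - 2.8pb = -252 + 3pb, so pb = 5180/29.
Sellers receive ps = 5180/29 + 39 = 6311/29; q' = 784 − 2.8·(5180/29) = 8232/29.
The subsidy expands output by 8232/29 − 6594/29 = 1638/29 past the efficient level; on those units the gap between marginal cost and willingness to pay runs from 0 up to 39.
DWL = ½ × 39 × 1638/29 = 31941/29.

Deadweight loss = 31941/29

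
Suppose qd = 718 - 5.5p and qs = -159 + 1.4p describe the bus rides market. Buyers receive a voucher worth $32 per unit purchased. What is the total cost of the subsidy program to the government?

Government cost = 40224/23

Pre-subsidy: 718 - 5.5p = -159 + 1.4p gives p* = 8770/69, q* = 1307/69.
With the rebate, buyers effectively pay pb = ps − 32, where ps is the price sellers receive.
Demand in terms of ps becomes qd = 718 − 5.5(ps − 32) = 894 - 5.5ps. Setting this equal to supply: 894 - 5.5ps = -159 + 1.4ps, so ps = 3510/23.
Buyers pay pb = 3510/23 − 32 = 2774/23; q' = -159 + 1.4·(3510/23) = 1257/23.
Government outlay = subsidy × quantity = 32 × 1257/23 = 40224/23.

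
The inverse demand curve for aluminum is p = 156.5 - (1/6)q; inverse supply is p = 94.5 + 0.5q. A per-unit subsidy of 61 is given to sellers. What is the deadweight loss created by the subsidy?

Pre-subsidy: 156.5 - (1/6)q = 94.5 + 0.5q gives q* = 93 and p* = 141.
With the subsidy, sellers receive ps = pb + 61 for each unit, where pb is the price buyers pay.
On the curves, pb = 156.5 - (1/6)q and ps = 94.5 + 0.5q; the wedge ps − pb = 61 gives 94.5 + 0.5q − (156.5 - (1/6)q) = 61, so q' = 184.5.
Then pb = 156.5 − (1/6)·184.5 = 125.75 and ps = 94.5 + 0.5·184.5 = 186.75.
The subsidy expands output by 184.5 − 93 = 91.5 past the efficient level; on those units the gap between marginal cost and willingness to pay runs from 0 up to 61.
DWL = ½ × 61 × 91.5 = 2790.75.

Deadweight loss = 2790.75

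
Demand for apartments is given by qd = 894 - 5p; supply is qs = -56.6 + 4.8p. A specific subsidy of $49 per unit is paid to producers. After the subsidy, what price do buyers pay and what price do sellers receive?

Pre-subsidy: 894 - 5p = -56.6 + 4.8p gives p* = 97, q* = 409.
With the subsidy, sellers receive ps = pb + 49 for each unit, where pb is the price buyers pay.
Supply in terms of pb becomes qs = -56.6 + 4.8(pb + 49) = 178.6 + 4.8pb. Setting this equal to demand: 894 - 5pb = 178.6 + 4.8pb, so pb = 73.
Sellers receive ps = 73 + 49 = 122; q' = 894 − 5·73 = 529.

Buyers pay $73; sellers receive $122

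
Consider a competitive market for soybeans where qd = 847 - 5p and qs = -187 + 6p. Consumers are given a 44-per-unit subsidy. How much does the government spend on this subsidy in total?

Government cost = 21868

Pre-subsidy: 847 - 5p = -187 + 6p gives p* = 94, q* = 377.
With the rebate, buyers effectively pay pb = ps − 44, where ps is the price sellers receive.
Demand in terms of ps becomes qd = 847 − 5(ps − 44) = 1067 - 5ps. Setting this equal to supply: 1067 - 5ps = -187 + 6ps, so ps = 114.
Buyers pay pb = 114 − 44 = 70; q' = -187 + 6·114 = 497.
Government outlay = subsidy × quantity = 44 × 497 = 21868.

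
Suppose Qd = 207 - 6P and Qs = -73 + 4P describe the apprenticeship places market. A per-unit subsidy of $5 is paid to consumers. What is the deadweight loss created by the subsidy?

Pre-subsidy: 207 - 6P = -73 + 4P gives P* = 28, Q* = 39.
With the rebate, buyers effectively pay Pb = Ps − 5, where Ps is the price sellers receive.
Demand in terms of Ps becomes Qd = 207 − 6(Ps − 5) = 237 - 6Ps. Setting this equal to supply: 237 - 6Ps = -73 + 4Ps, so Ps = 31.
Buyers pay Pb = 31 − 5 = 26; Q' = -73 + 4·31 = 51.
The subsidy expands output by 51 − 39 = 12 past the efficient level; on those units the gap between marginal cost and willingness to pay runs from 0 up to 5.
DWL = ½ × 5 × 12 = 30.

Deadweight loss = $30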